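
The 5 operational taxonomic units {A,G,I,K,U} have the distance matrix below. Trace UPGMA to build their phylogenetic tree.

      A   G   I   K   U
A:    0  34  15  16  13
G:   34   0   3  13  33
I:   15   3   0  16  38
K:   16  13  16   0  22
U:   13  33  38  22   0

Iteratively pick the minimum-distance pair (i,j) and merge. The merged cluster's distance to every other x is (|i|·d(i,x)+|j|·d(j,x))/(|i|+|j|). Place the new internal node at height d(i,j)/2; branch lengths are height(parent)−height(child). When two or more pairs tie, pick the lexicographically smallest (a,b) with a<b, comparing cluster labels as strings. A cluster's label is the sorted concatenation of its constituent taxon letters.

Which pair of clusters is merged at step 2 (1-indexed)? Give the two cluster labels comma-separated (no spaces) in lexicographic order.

step 1: merge (G,I) at d=3; branch lengths G→3/2, I→3/2; new cluster GI
  updated: d(A,GI)=49/2, d(GI,K)=29/2, d(GI,U)=71/2
step 2: merge (A,U) at d=13; branch lengths A→13/2, U→13/2; new cluster AU
  updated: d(AU,GI)=30, d(AU,K)=19
step 3: merge (GI,K) at d=29/2; branch lengths GI→23/4, K→29/4; new cluster GIK
  updated: d(AU,GIK)=79/3
step 4: merge (AU,GIK) at d=79/3; branch lengths AU→20/3, GIK→71/12; new cluster AGIKU
final tree: ((A:13/2,U:13/2):20/3,((G:3/2,I:3/2):23/4,K:29/4):71/12)
total length: 499/12

A,U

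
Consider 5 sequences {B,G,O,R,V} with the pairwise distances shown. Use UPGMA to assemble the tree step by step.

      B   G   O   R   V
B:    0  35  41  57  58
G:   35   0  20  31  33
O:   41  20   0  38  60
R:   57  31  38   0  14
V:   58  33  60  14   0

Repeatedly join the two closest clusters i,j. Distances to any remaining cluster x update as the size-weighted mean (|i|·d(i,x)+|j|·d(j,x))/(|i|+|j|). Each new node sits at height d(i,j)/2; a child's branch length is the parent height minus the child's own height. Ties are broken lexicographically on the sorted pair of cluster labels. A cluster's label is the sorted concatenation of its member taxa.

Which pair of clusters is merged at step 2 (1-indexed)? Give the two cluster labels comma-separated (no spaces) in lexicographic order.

iteration 1: select R,V (d=14); attach at lengths (7, 7); label the merged cluster RV
  updated: d(B,RV)=115/2, d(G,RV)=32, d(O,RV)=49
iteration 2: select G,O (d=20); attach at lengths (10, 10); label the merged cluster GO
  updated: d(B,GO)=38, d(GO,RV)=81/2
iteration 3: select B,GO (d=38); attach at lengths (19, 9); label the merged cluster BGO
  updated: d(BGO,RV)=277/6
iteration 4: select BGO,RV (d=277/6); attach at lengths (49/12, 193/12); label the merged cluster BGORV
final tree: ((B:19,(G:10,O:10):9):49/12,(R:7,V:7):193/12)
total length: 493/6

G,O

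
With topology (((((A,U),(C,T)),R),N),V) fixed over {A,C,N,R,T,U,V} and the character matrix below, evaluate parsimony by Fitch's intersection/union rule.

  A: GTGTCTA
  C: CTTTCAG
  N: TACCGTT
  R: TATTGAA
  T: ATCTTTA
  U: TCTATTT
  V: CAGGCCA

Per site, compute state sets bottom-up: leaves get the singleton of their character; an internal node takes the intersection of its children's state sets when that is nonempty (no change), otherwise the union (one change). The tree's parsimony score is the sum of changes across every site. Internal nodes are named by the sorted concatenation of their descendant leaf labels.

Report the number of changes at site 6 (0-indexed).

3

[col 0] AU: children A:{G}, U:{T} ∪→ {G,T}; cost 1
[col 0] CT: children C:{C}, T:{A} ∪→ {A,C}; cost 1
[col 0] ACTU: children AU:{G,T}, CT:{A,C} ∪→ {A,C,G,T}; cost 1
[col 0] ACRTU: children ACTU:{A,C,G,T}, R:{T} ∩→ {T}; cost 0
[col 0] ACNRTU: children ACRTU:{T}, N:{T} ∩→ {T}; cost 0
[col 0] ACNRTUV: children ACNRTU:{T}, V:{C} ∪→ {C,T}; cost 1
[col 1] AU: children A:{T}, U:{C} ∪→ {C,T}; cost 1
[col 1] CT: children C:{T}, T:{T} ∩→ {T}; cost 0
[col 1] ACTU: children AU:{C,T}, CT:{T} ∩→ {T}; cost 0
[col 1] ACRTU: children ACTU:{T}, R:{A} ∪→ {A,T}; cost 1
[col 1] ACNRTU: children ACRTU:{A,T}, N:{A} ∩→ {A}; cost 0
[col 1] ACNRTUV: children ACNRTU:{A}, V:{A} ∩→ {A}; cost 0
[col 2] AU: children A:{G}, U:{T} ∪→ {G,T}; cost 1
[col 2] CT: children C:{T}, T:{C} ∪→ {C,T}; cost 1
[col 2] ACTU: children AU:{G,T}, CT:{C,T} ∩→ {T}; cost 0
[col 2] ACRTU: children ACTU:{T}, R:{T} ∩→ {T}; cost 0
[col 2] ACNRTU: children ACRTU:{T}, N:{C} ∪→ {C,T}; cost 1
[col 2] ACNRTUV: children ACNRTU:{C,T}, V:{G} ∪→ {C,G,T}; cost 1
[col 3] AU: children A:{T}, U:{A} ∪→ {A,T}; cost 1
[col 3] CT: children C:{T}, T:{T} ∩→ {T}; cost 0
[col 3] ACTU: children AU:{A,T}, CT:{T} ∩→ {T}; cost 0
[col 3] ACRTU: children ACTU:{T}, R:{T} ∩→ {T}; cost 0
[col 3] ACNRTU: children ACRTU:{T}, N:{C} ∪→ {C,T}; cost 1
[col 3] ACNRTUV: children ACNRTU:{C,T}, V:{G} ∪→ {C,G,T}; cost 1
[col 4] AU: children A:{C}, U:{T} ∪→ {C,T}; cost 1
[col 4] CT: children C:{C}, T:{T} ∪→ {C,T}; cost 1
[col 4] ACTU: children AU:{C,T}, CT:{C,T} ∩→ {C,T}; cost 0
[col 4] ACRTU: children ACTU:{C,T}, R:{G} ∪→ {C,G,T}; cost 1
[col 4] ACNRTU: children ACRTU:{C,G,T}, N:{G} ∩→ {G}; cost 0
[col 4] ACNRTUV: children ACNRTU:{G}, V:{C} ∪→ {C,G}; cost 1
[col 5] AU: children A:{T}, U:{T} ∩→ {T}; cost 0
[col 5] CT: children C:{A}, T:{T} ∪→ {A,T}; cost 1
[col 5] ACTU: children AU:{T}, CT:{A,T} ∩→ {T}; cost 0
[col 5] ACRTU: children ACTU:{T}, R:{A} ∪→ {A,T}; cost 1
[col 5] ACNRTU: children ACRTU:{A,T}, N:{T} ∩→ {T}; cost 0
[col 5] ACNRTUV: children ACNRTU:{T}, V:{C} ∪→ {C,T}; cost 1
[col 6] AU: children A:{A}, U:{T} ∪→ {A,T}; cost 1
[col 6] CT: children C:{G}, T:{A} ∪→ {A,G}; cost 1
[col 6] ACTU: children AU:{A,T}, CT:{A,G} ∩→ {A}; cost 0
[col 6] ACRTU: children ACTU:{A}, R:{A} ∩→ {A}; cost 0
[col 6] ACNRTU: children ACRTU:{A}, N:{T} ∪→ {A,T}; cost 1
[col 6] ACNRTUV: children ACNRTU:{A,T}, V:{A} ∩→ {A}; cost 0
per-site changes: [4, 2, 4, 3, 4, 3, 3]; total = 23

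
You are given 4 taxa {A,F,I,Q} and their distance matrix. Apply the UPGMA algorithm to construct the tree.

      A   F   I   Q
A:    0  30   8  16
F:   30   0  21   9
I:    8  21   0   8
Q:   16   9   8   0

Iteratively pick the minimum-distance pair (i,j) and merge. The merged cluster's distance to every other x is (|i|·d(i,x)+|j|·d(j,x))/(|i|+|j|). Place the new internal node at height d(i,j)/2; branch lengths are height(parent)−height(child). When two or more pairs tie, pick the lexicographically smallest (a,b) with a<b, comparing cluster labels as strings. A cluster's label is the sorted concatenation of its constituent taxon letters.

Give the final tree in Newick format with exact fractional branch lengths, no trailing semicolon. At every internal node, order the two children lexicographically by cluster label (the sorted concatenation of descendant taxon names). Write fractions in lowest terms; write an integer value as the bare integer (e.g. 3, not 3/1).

1. join A+I (d=8) ⇒ AI; edges |A|=4, |I|=4
  updated: d(AI,F)=51/2, d(AI,Q)=12
2. join F+Q (d=9) ⇒ FQ; edges |F|=9/2, |Q|=9/2
  updated: d(AI,FQ)=75/4
3. join AI+FQ (d=75/4) ⇒ AFIQ; edges |AI|=43/8, |FQ|=39/8
final tree: ((A:4,I:4):43/8,(F:9/2,Q:9/2):39/8)
total length: 109/4

((A:4,I:4):43/8,(F:9/2,Q:9/2):39/8)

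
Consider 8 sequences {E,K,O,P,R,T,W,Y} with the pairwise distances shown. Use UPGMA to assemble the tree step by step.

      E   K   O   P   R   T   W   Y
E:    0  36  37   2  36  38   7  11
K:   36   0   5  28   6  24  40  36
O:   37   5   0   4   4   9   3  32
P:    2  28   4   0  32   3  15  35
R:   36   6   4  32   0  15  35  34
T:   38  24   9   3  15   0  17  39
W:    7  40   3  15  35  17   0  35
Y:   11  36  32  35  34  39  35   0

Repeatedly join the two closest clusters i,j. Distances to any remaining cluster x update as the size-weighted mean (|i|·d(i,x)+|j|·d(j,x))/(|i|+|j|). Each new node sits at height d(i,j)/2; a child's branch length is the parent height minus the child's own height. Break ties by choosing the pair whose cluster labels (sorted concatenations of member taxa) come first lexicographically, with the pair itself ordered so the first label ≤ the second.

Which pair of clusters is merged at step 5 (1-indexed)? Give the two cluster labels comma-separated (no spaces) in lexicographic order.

EP,OTW

1. join E+P (d=2) ⇒ EP; edges |E|=1, |P|=1
  updated: d(EP,K)=32, d(EP,O)=41/2, d(EP,R)=34, d(EP,T)=41/2, d(EP,W)=11, d(EP,Y)=23
2. join O+W (d=3) ⇒ OW; edges |O|=3/2, |W|=3/2
  updated: d(EP,OW)=63/4, d(K,OW)=45/2, d(OW,R)=39/2, d(OW,T)=13, d(OW,Y)=67/2
3. join K+R (d=6) ⇒ KR; edges |K|=3, |R|=3
  updated: d(EP,KR)=33, d(KR,OW)=21, d(KR,T)=39/2, d(KR,Y)=35
4. join OW+T (d=13) ⇒ OTW; edges |OW|=5, |T|=13/2
  updated: d(EP,OTW)=52/3, d(KR,OTW)=41/2, d(OTW,Y)=106/3
5. join EP+OTW (d=52/3) ⇒ EOPTW; edges |EP|=23/3, |OTW|=13/6
  updated: d(EOPTW,KR)=51/2, d(EOPTW,Y)=152/5
6. join EOPTW+KR (d=51/2) ⇒ EKOPRTW; edges |EOPTW|=49/12, |KR|=39/4
  updated: d(EKOPRTW,Y)=222/7
7. join EKOPRTW+Y (d=222/7) ⇒ EKOPRTWY; edges |EKOPRTW|=87/28, |Y|=111/7
final tree: ((((E:1,P:1):23/3,((O:3/2,W:3/2):5,T:13/2):13/6):49/12,(K:3,R:3):39/4):87/28,Y:111/7)
total length: 5471/84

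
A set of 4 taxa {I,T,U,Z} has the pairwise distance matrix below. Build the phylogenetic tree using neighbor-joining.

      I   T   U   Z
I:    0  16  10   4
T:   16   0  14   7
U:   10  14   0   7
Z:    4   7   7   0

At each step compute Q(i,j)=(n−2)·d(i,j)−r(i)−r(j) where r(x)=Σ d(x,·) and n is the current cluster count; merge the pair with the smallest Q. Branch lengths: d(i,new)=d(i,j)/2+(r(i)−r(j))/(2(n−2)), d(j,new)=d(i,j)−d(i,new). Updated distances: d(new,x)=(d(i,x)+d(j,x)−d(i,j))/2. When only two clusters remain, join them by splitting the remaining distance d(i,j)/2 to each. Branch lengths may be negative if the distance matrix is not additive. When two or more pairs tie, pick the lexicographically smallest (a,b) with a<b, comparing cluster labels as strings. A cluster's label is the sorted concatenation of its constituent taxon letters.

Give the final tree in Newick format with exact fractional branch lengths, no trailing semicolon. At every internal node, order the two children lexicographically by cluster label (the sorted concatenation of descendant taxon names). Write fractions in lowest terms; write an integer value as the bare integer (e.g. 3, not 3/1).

(((I:19/4,U:21/4):7/4,T:33/4):-5/8,Z:-5/8)

step 1: merge (I,U) at d=10, Q=-41; branch lengths I→19/4, U→21/4; new cluster IU
  updated: d(IU,T)=10, d(IU,Z)=1/2
step 2: merge (IU,T) at d=10, Q=-35/2; branch lengths IU→7/4, T→33/4; new cluster ITU
  updated: d(ITU,Z)=-5/4
step 3: merge (ITU,Z) at d=-5/4; branch lengths ITU→-5/8, Z→-5/8; new cluster ITUZ
final tree: (((I:19/4,U:21/4):7/4,T:33/4):-5/8,Z:-5/8)
total length: 75/4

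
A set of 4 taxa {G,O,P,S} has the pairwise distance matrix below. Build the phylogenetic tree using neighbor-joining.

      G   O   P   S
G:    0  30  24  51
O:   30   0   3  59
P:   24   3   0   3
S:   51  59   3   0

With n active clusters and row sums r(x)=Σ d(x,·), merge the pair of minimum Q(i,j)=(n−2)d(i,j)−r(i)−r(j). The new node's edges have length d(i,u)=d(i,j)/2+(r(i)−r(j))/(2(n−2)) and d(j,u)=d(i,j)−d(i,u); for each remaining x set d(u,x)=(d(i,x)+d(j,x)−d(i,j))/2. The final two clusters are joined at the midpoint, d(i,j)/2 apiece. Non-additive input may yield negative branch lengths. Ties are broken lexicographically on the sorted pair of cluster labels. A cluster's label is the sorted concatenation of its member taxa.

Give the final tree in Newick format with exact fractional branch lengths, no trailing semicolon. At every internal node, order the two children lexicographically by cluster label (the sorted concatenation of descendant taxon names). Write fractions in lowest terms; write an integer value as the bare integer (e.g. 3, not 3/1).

step 1: merge (G,O) at d=30, Q=-137; branch lengths G→73/4, O→47/4; new cluster GO
  updated: d(GO,P)=-3/2, d(GO,S)=40
step 2: merge (GO,P) at d=-3/2, Q=-83/2; branch lengths GO→71/4, P→-77/4; new cluster GOP
  updated: d(GOP,S)=89/4
step 3: merge (GOP,S) at d=89/4; branch lengths GOP→89/8, S→89/8; new cluster GOPS
final tree: (((G:73/4,O:47/4):71/4,P:-77/4):89/8,S:89/8)
total length: 203/4

(((G:73/4,O:47/4):71/4,P:-77/4):89/8,S:89/8)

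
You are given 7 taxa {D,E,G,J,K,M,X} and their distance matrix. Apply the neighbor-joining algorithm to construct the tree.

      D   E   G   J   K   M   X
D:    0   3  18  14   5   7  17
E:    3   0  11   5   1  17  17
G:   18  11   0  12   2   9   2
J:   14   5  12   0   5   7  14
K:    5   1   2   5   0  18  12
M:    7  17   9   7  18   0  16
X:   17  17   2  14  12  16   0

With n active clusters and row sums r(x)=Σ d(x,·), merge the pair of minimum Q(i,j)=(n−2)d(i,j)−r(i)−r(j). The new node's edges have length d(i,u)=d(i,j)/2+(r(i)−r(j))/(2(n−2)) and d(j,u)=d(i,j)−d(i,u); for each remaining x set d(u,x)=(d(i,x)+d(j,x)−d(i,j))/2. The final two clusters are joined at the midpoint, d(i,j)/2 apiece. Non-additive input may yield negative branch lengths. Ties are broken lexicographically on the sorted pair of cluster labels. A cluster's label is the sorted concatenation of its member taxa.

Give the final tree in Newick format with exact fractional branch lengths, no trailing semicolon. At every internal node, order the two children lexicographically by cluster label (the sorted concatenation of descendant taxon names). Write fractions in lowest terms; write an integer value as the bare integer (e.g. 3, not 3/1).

step 1: merge (G,X) at d=2, Q=-122; branch lengths G→-7/5, X→17/5; new cluster GX
  updated: d(D,GX)=33/2, d(E,GX)=13, d(GX,J)=12, d(GX,K)=6, d(GX,M)=23/2
step 2: merge (D,M) at d=7, Q=-78; branch lengths D→13/8, M→43/8; new cluster DM
  updated: d(DM,E)=13/2, d(DM,GX)=21/2, d(DM,J)=7, d(DM,K)=8
step 3: merge (GX,K) at d=6, Q=-87/2; branch lengths GX→79/12, K→-7/12; new cluster GKX
  updated: d(DM,GKX)=25/4, d(E,GKX)=4, d(GKX,J)=11/2
step 4: merge (DM,J) at d=7, Q=-93/4; branch lengths DM→65/16, J→47/16; new cluster DJM
  updated: d(DJM,E)=9/4, d(DJM,GKX)=19/8
step 5: merge (DJM,E) at d=9/4, Q=-69/8; branch lengths DJM→5/16, E→31/16; new cluster DEJM
  updated: d(DEJM,GKX)=33/16
step 6: merge (DEJM,GKX) at d=33/16; branch lengths DEJM→33/32, GKX→33/32; new cluster DEGJKMX
final tree: ((((D:13/8,M:43/8):65/16,J:47/16):5/16,E:31/16):33/32,((G:-7/5,X:17/5):79/12,K:-7/12):33/32)
total length: 421/16

((((D:13/8,M:43/8):65/16,J:47/16):5/16,E:31/16):33/32,((G:-7/5,X:17/5):79/12,K:-7/12):33/32)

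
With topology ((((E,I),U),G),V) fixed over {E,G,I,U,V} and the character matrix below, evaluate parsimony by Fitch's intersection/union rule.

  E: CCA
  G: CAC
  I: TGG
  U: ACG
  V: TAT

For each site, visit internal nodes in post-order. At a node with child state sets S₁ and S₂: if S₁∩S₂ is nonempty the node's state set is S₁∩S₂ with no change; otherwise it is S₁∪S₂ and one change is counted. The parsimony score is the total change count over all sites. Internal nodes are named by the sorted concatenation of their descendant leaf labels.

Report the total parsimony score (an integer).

site 0, node EI: E={C} ∪ I={T} → {C,T} (+1)
site 0, node EIU: EI={C,T} ∪ U={A} → {A,C,T} (+1)
site 0, node EGIU: EIU={A,C,T} ∩ G={C} → {C} (+0)
site 0, node EGIUV: EGIU={C} ∪ V={T} → {C,T} (+1)
site 1, node EI: E={C} ∪ I={G} → {C,G} (+1)
site 1, node EIU: EI={C,G} ∩ U={C} → {C} (+0)
site 1, node EGIU: EIU={C} ∪ G={A} → {A,C} (+1)
site 1, node EGIUV: EGIU={A,C} ∩ V={A} → {A} (+0)
site 2, node EI: E={A} ∪ I={G} → {A,G} (+1)
site 2, node EIU: EI={A,G} ∩ U={G} → {G} (+0)
site 2, node EGIU: EIU={G} ∪ G={C} → {C,G} (+1)
site 2, node EGIUV: EGIU={C,G} ∪ V={T} → {C,G,T} (+1)
per-site changes: [3, 2, 3]; total = 8

8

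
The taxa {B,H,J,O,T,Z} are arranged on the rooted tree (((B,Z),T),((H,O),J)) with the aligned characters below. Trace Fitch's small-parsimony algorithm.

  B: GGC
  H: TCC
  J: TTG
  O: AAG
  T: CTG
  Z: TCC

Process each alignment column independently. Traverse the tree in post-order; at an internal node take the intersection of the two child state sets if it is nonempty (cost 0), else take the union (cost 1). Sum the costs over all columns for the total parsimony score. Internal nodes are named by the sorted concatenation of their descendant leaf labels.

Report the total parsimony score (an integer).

site 0, node BZ: B={G} ∪ Z={T} → {G,T} (+1)
site 0, node BTZ: BZ={G,T} ∪ T={C} → {C,G,T} (+1)
site 0, node HO: H={T} ∪ O={A} → {A,T} (+1)
site 0, node HJO: HO={A,T} ∩ J={T} → {T} (+0)
site 0, node BHJOTZ: BTZ={C,G,T} ∩ HJO={T} → {T} (+0)
site 1, node BZ: B={G} ∪ Z={C} → {C,G} (+1)
site 1, node BTZ: BZ={C,G} ∪ T={T} → {C,G,T} (+1)
site 1, node HO: H={C} ∪ O={A} → {A,C} (+1)
site 1, node HJO: HO={A,C} ∪ J={T} → {A,C,T} (+1)
site 1, node BHJOTZ: BTZ={C,G,T} ∩ HJO={A,C,T} → {C,T} (+0)
site 2, node BZ: B={C} ∩ Z={C} → {C} (+0)
site 2, node BTZ: BZ={C} ∪ T={G} → {C,G} (+1)
site 2, node HO: H={C} ∪ O={G} → {C,G} (+1)
site 2, node HJO: HO={C,G} ∩ J={G} → {G} (+0)
site 2, node BHJOTZ: BTZ={C,G} ∩ HJO={G} → {G} (+0)
per-site changes: [3, 4, 2]; total = 9

9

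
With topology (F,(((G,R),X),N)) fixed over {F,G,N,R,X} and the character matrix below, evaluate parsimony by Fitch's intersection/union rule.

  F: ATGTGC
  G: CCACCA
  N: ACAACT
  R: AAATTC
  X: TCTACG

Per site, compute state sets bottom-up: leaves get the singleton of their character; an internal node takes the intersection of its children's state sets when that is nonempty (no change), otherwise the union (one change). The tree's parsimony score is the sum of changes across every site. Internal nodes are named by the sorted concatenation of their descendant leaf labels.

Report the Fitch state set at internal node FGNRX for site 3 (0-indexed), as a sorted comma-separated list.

A,T

site 0, node GR: G={C} ∪ R={A} → {A,C} (+1)
site 0, node GRX: GR={A,C} ∪ X={T} → {A,C,T} (+1)
site 0, node GNRX: GRX={A,C,T} ∩ N={A} → {A} (+0)
site 0, node FGNRX: F={A} ∩ GNRX={A} → {A} (+0)
site 1, node GR: G={C} ∪ R={A} → {A,C} (+1)
site 1, node GRX: GR={A,C} ∩ X={C} → {C} (+0)
site 1, node GNRX: GRX={C} ∩ N={C} → {C} (+0)
site 1, node FGNRX: F={T} ∪ GNRX={C} → {C,T} (+1)
site 2, node GR: G={A} ∩ R={A} → {A} (+0)
site 2, node GRX: GR={A} ∪ X={T} → {A,T} (+1)
site 2, node GNRX: GRX={A,T} ∩ N={A} → {A} (+0)
site 2, node FGNRX: F={G} ∪ GNRX={A} → {A,G} (+1)
site 3, node GR: G={C} ∪ R={T} → {C,T} (+1)
site 3, node GRX: GR={C,T} ∪ X={A} → {A,C,T} (+1)
site 3, node GNRX: GRX={A,C,T} ∩ N={A} → {A} (+0)
site 3, node FGNRX: F={T} ∪ GNRX={A} → {A,T} (+1)
site 4, node GR: G={C} ∪ R={T} → {C,T} (+1)
site 4, node GRX: GR={C,T} ∩ X={C} → {C} (+0)
site 4, node GNRX: GRX={C} ∩ N={C} → {C} (+0)
site 4, node FGNRX: F={G} ∪ GNRX={C} → {C,G} (+1)
site 5, node GR: G={A} ∪ R={C} → {A,C} (+1)
site 5, node GRX: GR={A,C} ∪ X={G} → {A,C,G} (+1)
site 5, node GNRX: GRX={A,C,G} ∪ N={T} → {A,C,G,T} (+1)
site 5, node FGNRX: F={C} ∩ GNRX={A,C,G,T} → {C} (+0)
per-site changes: [2, 2, 2, 3, 2, 3]; total = 14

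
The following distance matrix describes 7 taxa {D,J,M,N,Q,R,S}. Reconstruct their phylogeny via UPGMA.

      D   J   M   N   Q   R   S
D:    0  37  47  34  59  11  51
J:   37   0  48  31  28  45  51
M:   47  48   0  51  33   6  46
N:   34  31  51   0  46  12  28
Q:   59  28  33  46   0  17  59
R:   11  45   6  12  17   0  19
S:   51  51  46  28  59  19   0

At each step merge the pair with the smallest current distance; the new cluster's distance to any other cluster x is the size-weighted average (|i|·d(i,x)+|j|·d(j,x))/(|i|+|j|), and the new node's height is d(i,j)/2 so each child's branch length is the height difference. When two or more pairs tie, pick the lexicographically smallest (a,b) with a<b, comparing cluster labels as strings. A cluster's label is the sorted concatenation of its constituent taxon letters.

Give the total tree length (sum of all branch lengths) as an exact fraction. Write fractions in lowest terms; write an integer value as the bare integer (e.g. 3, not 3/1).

1295/12

step 1: merge (M,R) at d=6; branch lengths M→3, R→3; new cluster MR
  updated: d(D,MR)=29, d(J,MR)=93/2, d(MR,N)=63/2, d(MR,Q)=25, d(MR,S)=65/2
step 2: merge (MR,Q) at d=25; branch lengths MR→19/2, Q→25/2; new cluster MQR
  updated: d(D,MQR)=39, d(J,MQR)=121/3, d(MQR,N)=109/3, d(MQR,S)=124/3
step 3: merge (N,S) at d=28; branch lengths N→14, S→14; new cluster NS
  updated: d(D,NS)=85/2, d(J,NS)=41, d(MQR,NS)=233/6
step 4: merge (D,J) at d=37; branch lengths D→37/2, J→37/2; new cluster DJ
  updated: d(DJ,MQR)=119/3, d(DJ,NS)=167/4
step 5: merge (MQR,NS) at d=233/6; branch lengths MQR→83/12, NS→65/12; new cluster MNQRS
  updated: d(DJ,MNQRS)=81/2
step 6: merge (DJ,MNQRS) at d=81/2; branch lengths DJ→7/4, MNQRS→5/6; new cluster DJMNQRS
final tree: ((D:37/2,J:37/2):7/4,(((M:3,R:3):19/2,Q:25/2):83/12,(N:14,S:14):65/12):5/6)
total length: 1295/12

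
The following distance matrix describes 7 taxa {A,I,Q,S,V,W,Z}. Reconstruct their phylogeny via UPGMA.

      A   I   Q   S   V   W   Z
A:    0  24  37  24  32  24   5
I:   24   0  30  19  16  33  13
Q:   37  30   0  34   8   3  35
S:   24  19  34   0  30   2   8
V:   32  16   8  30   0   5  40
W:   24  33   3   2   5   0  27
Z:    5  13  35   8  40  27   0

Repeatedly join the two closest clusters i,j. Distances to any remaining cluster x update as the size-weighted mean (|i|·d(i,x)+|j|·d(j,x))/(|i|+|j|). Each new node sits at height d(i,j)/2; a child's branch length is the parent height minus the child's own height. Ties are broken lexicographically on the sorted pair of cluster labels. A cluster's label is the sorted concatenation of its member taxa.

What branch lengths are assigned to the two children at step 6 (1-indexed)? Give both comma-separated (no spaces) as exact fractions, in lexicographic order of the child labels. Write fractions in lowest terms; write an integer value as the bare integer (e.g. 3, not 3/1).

103/24,109/24

step 1: merge (S,W) at d=2; branch lengths S→1, W→1; new cluster SW
  updated: d(A,SW)=24, d(I,SW)=26, d(Q,SW)=37/2, d(SW,V)=35/2, d(SW,Z)=35/2
step 2: merge (A,Z) at d=5; branch lengths A→5/2, Z→5/2; new cluster AZ
  updated: d(AZ,I)=37/2, d(AZ,Q)=36, d(AZ,SW)=83/4, d(AZ,V)=36
step 3: merge (Q,V) at d=8; branch lengths Q→4, V→4; new cluster QV
  updated: d(AZ,QV)=36, d(I,QV)=23, d(QV,SW)=18
step 4: merge (QV,SW) at d=18; branch lengths QV→5, SW→8; new cluster QSVW
  updated: d(AZ,QSVW)=227/8, d(I,QSVW)=49/2
step 5: merge (AZ,I) at d=37/2; branch lengths AZ→27/4, I→37/4; new cluster AIZ
  updated: d(AIZ,QSVW)=325/12
step 6: merge (AIZ,QSVW) at d=325/12; branch lengths AIZ→103/24, QSVW→109/24; new cluster AIQSVWZ
final tree: (((A:5/2,Z:5/2):27/4,I:37/4):103/24,((Q:4,V:4):5,(S:1,W:1):8):109/24)
total length: 317/6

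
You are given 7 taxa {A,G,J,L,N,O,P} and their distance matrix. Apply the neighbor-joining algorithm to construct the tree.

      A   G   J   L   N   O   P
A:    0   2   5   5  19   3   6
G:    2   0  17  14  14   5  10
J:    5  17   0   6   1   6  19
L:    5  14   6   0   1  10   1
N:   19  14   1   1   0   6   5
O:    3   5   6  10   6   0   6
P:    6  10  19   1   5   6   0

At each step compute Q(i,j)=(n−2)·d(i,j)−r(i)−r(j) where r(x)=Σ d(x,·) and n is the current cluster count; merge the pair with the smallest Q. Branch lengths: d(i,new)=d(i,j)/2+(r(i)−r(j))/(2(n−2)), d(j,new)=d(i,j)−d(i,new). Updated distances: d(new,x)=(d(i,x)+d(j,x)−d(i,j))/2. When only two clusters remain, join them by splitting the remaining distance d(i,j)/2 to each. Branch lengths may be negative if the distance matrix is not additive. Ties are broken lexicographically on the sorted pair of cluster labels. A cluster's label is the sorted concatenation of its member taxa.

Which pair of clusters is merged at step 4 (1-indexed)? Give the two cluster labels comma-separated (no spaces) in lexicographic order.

1. join J+N (d=1, Q=-95) ⇒ JN; edges |J|=13/10, |N|=-3/10
  updated: d(A,JN)=23/2, d(G,JN)=15, d(JN,L)=3, d(JN,O)=11/2, d(JN,P)=23/2
2. join JN+L (d=3, Q=-135/2) ⇒ JLN; edges |JN|=51/16, |L|=-3/16
  updated: d(A,JLN)=27/4, d(G,JLN)=13, d(JLN,O)=25/4, d(JLN,P)=19/4
3. join JLN+P (d=19/4, Q=-173/4) ⇒ JLNP; edges |JLN|=73/24, |P|=41/24
  updated: d(A,JLNP)=4, d(G,JLNP)=73/8, d(JLNP,O)=15/4
4. join A+G (d=2, Q=-169/8) ⇒ AG; edges |A|=-25/32, |G|=89/32
  updated: d(AG,JLNP)=89/16, d(AG,O)=3
5. join AG+JLNP (d=89/16, Q=-197/16) ⇒ AGJLNP; edges |AG|=77/32, |JLNP|=101/32
  updated: d(AGJLNP,O)=19/32
6. join AGJLNP+O (d=19/32) ⇒ AGJLNOP; edges |AGJLNP|=19/64, |O|=19/64
final tree: (((A:-25/32,G:89/32):77/32,(((J:13/10,N:-3/10):51/16,L:-3/16):73/24,P:41/24):101/32):19/64,O:19/64)
total length: 541/32

A,G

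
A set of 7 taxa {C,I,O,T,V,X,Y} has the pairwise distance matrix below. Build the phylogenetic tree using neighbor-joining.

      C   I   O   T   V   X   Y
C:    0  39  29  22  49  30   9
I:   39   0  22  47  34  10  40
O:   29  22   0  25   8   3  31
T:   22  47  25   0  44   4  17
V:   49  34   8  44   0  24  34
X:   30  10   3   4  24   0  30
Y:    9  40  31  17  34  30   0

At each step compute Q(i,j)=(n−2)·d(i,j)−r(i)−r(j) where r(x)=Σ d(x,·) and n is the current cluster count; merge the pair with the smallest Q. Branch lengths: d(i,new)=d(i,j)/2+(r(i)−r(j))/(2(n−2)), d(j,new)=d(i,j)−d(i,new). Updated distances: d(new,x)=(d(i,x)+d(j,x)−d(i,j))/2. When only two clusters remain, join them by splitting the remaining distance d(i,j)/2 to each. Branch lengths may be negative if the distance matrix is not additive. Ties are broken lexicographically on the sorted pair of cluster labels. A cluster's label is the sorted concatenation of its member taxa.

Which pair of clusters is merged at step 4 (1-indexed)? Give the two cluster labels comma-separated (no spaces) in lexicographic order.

1. join C+Y (d=9, Q=-294) ⇒ CY; edges |C|=31/5, |Y|=14/5
  updated: d(CY,I)=35, d(CY,O)=51/2, d(CY,T)=15, d(CY,V)=37, d(CY,X)=51/2
2. join CY+T (d=15, Q=-213) ⇒ CTY; edges |CY|=63/8, |T|=57/8
  updated: d(CTY,I)=67/2, d(CTY,O)=71/4, d(CTY,V)=33, d(CTY,X)=29/4
3. join O+V (d=8, Q=-503/4) ⇒ OV; edges |O|=-97/24, |V|=289/24
  updated: d(CTY,OV)=171/8, d(I,OV)=24, d(OV,X)=19/2
4. join CTY+X (d=29/4, Q=-595/8) ⇒ CTXY; edges |CTY|=399/32, |X|=-167/32
  updated: d(CTXY,I)=145/8, d(CTXY,OV)=189/16
5. join CTXY+I (d=145/8, Q=-863/16) ⇒ CITXY; edges |CTXY|=95/32, |I|=485/32
  updated: d(CITXY,OV)=283/32
6. join CITXY+OV (d=283/32) ⇒ CIOTVXY; edges |CITXY|=283/64, |OV|=283/64
final tree: (((((C:31/5,Y:14/5):63/8,T:57/8):399/32,X:-167/32):95/32,I:485/32):283/64,(O:-97/24,V:289/24):283/64)
total length: 2119/32

CTY,X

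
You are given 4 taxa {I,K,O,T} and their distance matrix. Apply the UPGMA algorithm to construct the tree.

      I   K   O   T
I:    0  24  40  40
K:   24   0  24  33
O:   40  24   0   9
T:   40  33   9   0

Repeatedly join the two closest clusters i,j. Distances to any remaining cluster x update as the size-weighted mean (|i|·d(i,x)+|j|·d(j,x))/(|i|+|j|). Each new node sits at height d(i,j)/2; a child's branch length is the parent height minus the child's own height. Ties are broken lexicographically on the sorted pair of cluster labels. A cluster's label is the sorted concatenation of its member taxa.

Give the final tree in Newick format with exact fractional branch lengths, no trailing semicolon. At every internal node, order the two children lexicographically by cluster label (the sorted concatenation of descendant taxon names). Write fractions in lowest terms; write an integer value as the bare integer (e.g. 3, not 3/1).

((I:12,K:12):41/8,(O:9/2,T:9/2):101/8)

step 1: merge (O,T) at d=9; branch lengths O→9/2, T→9/2; new cluster OT
  updated: d(I,OT)=40, d(K,OT)=57/2
step 2: merge (I,K) at d=24; branch lengths I→12, K→12; new cluster IK
  updated: d(IK,OT)=137/4
step 3: merge (IK,OT) at d=137/4; branch lengths IK→41/8, OT→101/8; new cluster IKOT
final tree: ((I:12,K:12):41/8,(O:9/2,T:9/2):101/8)
total length: 203/4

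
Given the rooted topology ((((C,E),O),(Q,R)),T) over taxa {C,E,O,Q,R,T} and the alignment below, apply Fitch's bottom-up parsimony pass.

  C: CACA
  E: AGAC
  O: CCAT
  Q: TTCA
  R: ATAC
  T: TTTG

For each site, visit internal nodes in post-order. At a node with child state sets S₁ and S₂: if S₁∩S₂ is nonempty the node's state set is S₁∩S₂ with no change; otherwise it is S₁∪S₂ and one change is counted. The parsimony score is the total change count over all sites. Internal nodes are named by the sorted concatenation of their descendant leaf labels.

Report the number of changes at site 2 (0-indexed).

3

[col 0] CE: children C:{C}, E:{A} ∪→ {A,C}; cost 1
[col 0] CEO: children CE:{A,C}, O:{C} ∩→ {C}; cost 0
[col 0] QR: children Q:{T}, R:{A} ∪→ {A,T}; cost 1
[col 0] CEOQR: children CEO:{C}, QR:{A,T} ∪→ {A,C,T}; cost 1
[col 0] CEOQRT: children CEOQR:{A,C,T}, T:{T} ∩→ {T}; cost 0
[col 1] CE: children C:{A}, E:{G} ∪→ {A,G}; cost 1
[col 1] CEO: children CE:{A,G}, O:{C} ∪→ {A,C,G}; cost 1
[col 1] QR: children Q:{T}, R:{T} ∩→ {T}; cost 0
[col 1] CEOQR: children CEO:{A,C,G}, QR:{T} ∪→ {A,C,G,T}; cost 1
[col 1] CEOQRT: children CEOQR:{A,C,G,T}, T:{T} ∩→ {T}; cost 0
[col 2] CE: children C:{C}, E:{A} ∪→ {A,C}; cost 1
[col 2] CEO: children CE:{A,C}, O:{A} ∩→ {A}; cost 0
[col 2] QR: children Q:{C}, R:{A} ∪→ {A,C}; cost 1
[col 2] CEOQR: children CEO:{A}, QR:{A,C} ∩→ {A}; cost 0
[col 2] CEOQRT: children CEOQR:{A}, T:{T} ∪→ {A,T}; cost 1
[col 3] CE: children C:{A}, E:{C} ∪→ {A,C}; cost 1
[col 3] CEO: children CE:{A,C}, O:{T} ∪→ {A,C,T}; cost 1
[col 3] QR: children Q:{A}, R:{C} ∪→ {A,C}; cost 1
[col 3] CEOQR: children CEO:{A,C,T}, QR:{A,C} ∩→ {A,C}; cost 0
[col 3] CEOQRT: children CEOQR:{A,C}, T:{G} ∪→ {A,C,G}; cost 1
per-site changes: [3, 3, 3, 4]; total = 13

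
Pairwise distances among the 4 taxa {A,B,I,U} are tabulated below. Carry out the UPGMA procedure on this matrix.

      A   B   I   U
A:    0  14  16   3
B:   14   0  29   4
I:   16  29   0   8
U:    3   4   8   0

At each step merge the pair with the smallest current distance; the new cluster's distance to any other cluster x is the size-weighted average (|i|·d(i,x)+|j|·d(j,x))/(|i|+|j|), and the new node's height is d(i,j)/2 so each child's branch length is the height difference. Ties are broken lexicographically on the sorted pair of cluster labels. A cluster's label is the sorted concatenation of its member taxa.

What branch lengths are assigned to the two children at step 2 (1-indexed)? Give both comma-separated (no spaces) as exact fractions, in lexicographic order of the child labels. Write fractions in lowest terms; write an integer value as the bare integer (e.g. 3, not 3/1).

iteration 1: select A,U (d=3); attach at lengths (3/2, 3/2); label the merged cluster AU
  updated: d(AU,B)=9, d(AU,I)=12
iteration 2: select AU,B (d=9); attach at lengths (3, 9/2); label the merged cluster ABU
  updated: d(ABU,I)=53/3
iteration 3: select ABU,I (d=53/3); attach at lengths (13/3, 53/6); label the merged cluster ABIU
final tree: (((A:3/2,U:3/2):3,B:9/2):13/3,I:53/6)
total length: 71/3

3,9/2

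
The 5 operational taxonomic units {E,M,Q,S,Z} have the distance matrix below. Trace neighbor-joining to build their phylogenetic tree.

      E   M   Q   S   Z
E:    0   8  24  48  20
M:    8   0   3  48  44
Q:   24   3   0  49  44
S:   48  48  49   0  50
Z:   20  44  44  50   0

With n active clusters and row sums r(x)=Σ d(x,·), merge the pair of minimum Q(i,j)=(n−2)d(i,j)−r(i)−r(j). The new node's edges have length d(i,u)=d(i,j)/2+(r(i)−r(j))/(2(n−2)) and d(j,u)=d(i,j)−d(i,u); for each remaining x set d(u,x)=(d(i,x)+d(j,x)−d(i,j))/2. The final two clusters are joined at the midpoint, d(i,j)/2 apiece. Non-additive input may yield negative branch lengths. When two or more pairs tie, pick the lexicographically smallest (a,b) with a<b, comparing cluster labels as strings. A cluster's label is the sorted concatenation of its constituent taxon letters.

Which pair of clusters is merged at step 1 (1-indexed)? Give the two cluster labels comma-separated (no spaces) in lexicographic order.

M,Q

1. join M+Q (d=3, Q=-214) ⇒ MQ; edges |M|=-4/3, |Q|=13/3
  updated: d(E,MQ)=29/2, d(MQ,S)=47, d(MQ,Z)=85/2
2. join E+MQ (d=29/2, Q=-315/2) ⇒ EMQ; edges |E|=15/8, |MQ|=101/8
  updated: d(EMQ,S)=161/4, d(EMQ,Z)=24
3. join EMQ+S (d=161/4, Q=-457/4) ⇒ EMQS; edges |EMQ|=57/8, |S|=265/8
  updated: d(EMQS,Z)=135/8
4. join EMQS+Z (d=135/8) ⇒ EMQSZ; edges |EMQS|=135/16, |Z|=135/16
final tree: (((E:15/8,(M:-4/3,Q:13/3):101/8):57/8,S:265/8):135/16,Z:135/16)
total length: 597/8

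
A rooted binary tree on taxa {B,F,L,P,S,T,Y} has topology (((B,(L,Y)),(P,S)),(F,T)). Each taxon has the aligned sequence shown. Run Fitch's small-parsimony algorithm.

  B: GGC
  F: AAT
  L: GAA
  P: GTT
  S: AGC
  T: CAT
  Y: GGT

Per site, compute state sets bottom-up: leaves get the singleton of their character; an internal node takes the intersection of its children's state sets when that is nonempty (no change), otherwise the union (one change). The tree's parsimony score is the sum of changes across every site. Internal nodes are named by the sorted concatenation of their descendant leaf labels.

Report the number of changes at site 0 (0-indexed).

site 0, node LY: L={G} ∩ Y={G} → {G} (+0)
site 0, node BLY: B={G} ∩ LY={G} → {G} (+0)
site 0, node PS: P={G} ∪ S={A} → {A,G} (+1)
site 0, node BLPSY: BLY={G} ∩ PS={A,G} → {G} (+0)
site 0, node FT: F={A} ∪ T={C} → {A,C} (+1)
site 0, node BFLPSTY: BLPSY={G} ∪ FT={A,C} → {A,C,G} (+1)
site 1, node LY: L={A} ∪ Y={G} → {A,G} (+1)
site 1, node BLY: B={G} ∩ LY={A,G} → {G} (+0)
site 1, node PS: P={T} ∪ S={G} → {G,T} (+1)
site 1, node BLPSY: BLY={G} ∩ PS={G,T} → {G} (+0)
site 1, node FT: F={A} ∩ T={A} → {A} (+0)
site 1, node BFLPSTY: BLPSY={G} ∪ FT={A} → {A,G} (+1)
site 2, node LY: L={A} ∪ Y={T} → {A,T} (+1)
site 2, node BLY: B={C} ∪ LY={A,T} → {A,C,T} (+1)
site 2, node PS: P={T} ∪ S={C} → {C,T} (+1)
site 2, node BLPSY: BLY={A,C,T} ∩ PS={C,T} → {C,T} (+0)
site 2, node FT: F={T} ∩ T={T} → {T} (+0)
site 2, node BFLPSTY: BLPSY={C,T} ∩ FT={T} → {T} (+0)
per-site changes: [3, 3, 3]; total = 9

3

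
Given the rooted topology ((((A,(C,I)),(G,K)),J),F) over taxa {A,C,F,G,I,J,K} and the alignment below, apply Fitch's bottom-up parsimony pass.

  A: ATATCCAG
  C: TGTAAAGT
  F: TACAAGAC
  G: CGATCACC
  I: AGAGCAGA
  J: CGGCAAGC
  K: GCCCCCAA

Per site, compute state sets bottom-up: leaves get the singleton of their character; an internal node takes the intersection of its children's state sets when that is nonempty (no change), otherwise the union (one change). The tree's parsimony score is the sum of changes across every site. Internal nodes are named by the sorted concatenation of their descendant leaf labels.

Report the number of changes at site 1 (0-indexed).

CI@0: {T} ∪ {A} = {A,T} (union, +1)
ACI@0: {A} ∩ {A,T} = {A} (intersection, +0)
GK@0: {C} ∪ {G} = {C,G} (union, +1)
ACGIK@0: {A} ∪ {C,G} = {A,C,G} (union, +1)
ACGIJK@0: {A,C,G} ∩ {C} = {C} (intersection, +0)
ACFGIJK@0: {C} ∪ {T} = {C,T} (union, +1)
CI@1: {G} ∩ {G} = {G} (intersection, +0)
ACI@1: {T} ∪ {G} = {G,T} (union, +1)
GK@1: {G} ∪ {C} = {C,G} (union, +1)
ACGIK@1: {G,T} ∩ {C,G} = {G} (intersection, +0)
ACGIJK@1: {G} ∩ {G} = {G} (intersection, +0)
ACFGIJK@1: {G} ∪ {A} = {A,G} (union, +1)
CI@2: {T} ∪ {A} = {A,T} (union, +1)
ACI@2: {A} ∩ {A,T} = {A} (intersection, +0)
GK@2: {A} ∪ {C} = {A,C} (union, +1)
ACGIK@2: {A} ∩ {A,C} = {A} (intersection, +0)
ACGIJK@2: {A} ∪ {G} = {A,G} (union, +1)
ACFGIJK@2: {A,G} ∪ {C} = {A,C,G} (union, +1)
CI@3: {A} ∪ {G} = {A,G} (union, +1)
ACI@3: {T} ∪ {A,G} = {A,G,T} (union, +1)
GK@3: {T} ∪ {C} = {C,T} (union, +1)
ACGIK@3: {A,G,T} ∩ {C,T} = {T} (intersection, +0)
ACGIJK@3: {T} ∪ {C} = {C,T} (union, +1)
ACFGIJK@3: {C,T} ∪ {A} = {A,C,T} (union, +1)
CI@4: {A} ∪ {C} = {A,C} (union, +1)
ACI@4: {C} ∩ {A,C} = {C} (intersection, +0)
GK@4: {C} ∩ {C} = {C} (intersection, +0)
ACGIK@4: {C} ∩ {C} = {C} (intersection, +0)
ACGIJK@4: {C} ∪ {A} = {A,C} (union, +1)
ACFGIJK@4: {A,C} ∩ {A} = {A} (intersection, +0)
CI@5: {A} ∩ {A} = {A} (intersection, +0)
ACI@5: {C} ∪ {A} = {A,C} (union, +1)
GK@5: {A} ∪ {C} = {A,C} (union, +1)
ACGIK@5: {A,C} ∩ {A,C} = {A,C} (intersection, +0)
ACGIJK@5: {A,C} ∩ {A} = {A} (intersection, +0)
ACFGIJK@5: {A} ∪ {G} = {A,G} (union, +1)
CI@6: {G} ∩ {G} = {G} (intersection, +0)
ACI@6: {A} ∪ {G} = {A,G} (union, +1)
GK@6: {C} ∪ {A} = {A,C} (union, +1)
ACGIK@6: {A,G} ∩ {A,C} = {A} (intersection, +0)
ACGIJK@6: {A} ∪ {G} = {A,G} (union, +1)
ACFGIJK@6: {A,G} ∩ {A} = {A} (intersection, +0)
CI@7: {T} ∪ {A} = {A,T} (union, +1)
ACI@7: {G} ∪ {A,T} = {A,G,T} (union, +1)
GK@7: {C} ∪ {A} = {A,C} (union, +1)
ACGIK@7: {A,G,T} ∩ {A,C} = {A} (intersection, +0)
ACGIJK@7: {A} ∪ {C} = {A,C} (union, +1)
ACFGIJK@7: {A,C} ∩ {C} = {C} (intersection, +0)
per-site changes: [4, 3, 4, 5, 2, 3, 3, 4]; total = 28

3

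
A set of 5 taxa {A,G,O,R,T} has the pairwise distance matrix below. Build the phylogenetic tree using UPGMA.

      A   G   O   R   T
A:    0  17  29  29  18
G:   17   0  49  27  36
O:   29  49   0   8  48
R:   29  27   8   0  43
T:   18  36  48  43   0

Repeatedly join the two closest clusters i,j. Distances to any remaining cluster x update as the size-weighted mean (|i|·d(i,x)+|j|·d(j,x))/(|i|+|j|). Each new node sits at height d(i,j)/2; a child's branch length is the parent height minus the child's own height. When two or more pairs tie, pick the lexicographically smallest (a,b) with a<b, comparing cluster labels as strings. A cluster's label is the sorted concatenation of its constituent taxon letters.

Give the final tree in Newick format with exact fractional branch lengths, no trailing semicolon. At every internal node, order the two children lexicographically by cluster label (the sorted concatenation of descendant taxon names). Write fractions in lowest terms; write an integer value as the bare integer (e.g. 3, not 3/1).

step 1: merge (O,R) at d=8; branch lengths O→4, R→4; new cluster OR
  updated: d(A,OR)=29, d(G,OR)=38, d(OR,T)=91/2
step 2: merge (A,G) at d=17; branch lengths A→17/2, G→17/2; new cluster AG
  updated: d(AG,OR)=67/2, d(AG,T)=27
step 3: merge (AG,T) at d=27; branch lengths AG→5, T→27/2; new cluster AGT
  updated: d(AGT,OR)=75/2
step 4: merge (AGT,OR) at d=75/2; branch lengths AGT→21/4, OR→59/4; new cluster AGORT
final tree: (((A:17/2,G:17/2):5,T:27/2):21/4,(O:4,R:4):59/4)
total length: 127/2

(((A:17/2,G:17/2):5,T:27/2):21/4,(O:4,R:4):59/4)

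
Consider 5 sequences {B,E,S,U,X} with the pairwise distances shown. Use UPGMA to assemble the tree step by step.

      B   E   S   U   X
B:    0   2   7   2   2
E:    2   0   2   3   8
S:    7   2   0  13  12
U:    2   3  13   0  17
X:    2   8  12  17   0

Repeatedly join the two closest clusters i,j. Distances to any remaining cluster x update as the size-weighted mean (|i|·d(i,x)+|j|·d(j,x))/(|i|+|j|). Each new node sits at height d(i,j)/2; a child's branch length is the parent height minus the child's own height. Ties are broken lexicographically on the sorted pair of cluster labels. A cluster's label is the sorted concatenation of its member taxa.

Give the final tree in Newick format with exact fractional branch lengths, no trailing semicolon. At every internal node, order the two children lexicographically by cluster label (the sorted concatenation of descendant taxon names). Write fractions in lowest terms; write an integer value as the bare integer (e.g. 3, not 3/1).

1. join B+E (d=2) ⇒ BE; edges |B|=1, |E|=1
  updated: d(BE,S)=9/2, d(BE,U)=5/2, d(BE,X)=5
2. join BE+U (d=5/2) ⇒ BEU; edges |BE|=1/4, |U|=5/4
  updated: d(BEU,S)=22/3, d(BEU,X)=9
3. join BEU+S (d=22/3) ⇒ BESU; edges |BEU|=29/12, |S|=11/3
  updated: d(BESU,X)=39/4
4. join BESU+X (d=39/4) ⇒ BESUX; edges |BESU|=29/24, |X|=39/8
final tree: ((((B:1,E:1):1/4,U:5/4):29/12,S:11/3):29/24,X:39/8)
total length: 47/3

((((B:1,E:1):1/4,U:5/4):29/12,S:11/3):29/24,X:39/8)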